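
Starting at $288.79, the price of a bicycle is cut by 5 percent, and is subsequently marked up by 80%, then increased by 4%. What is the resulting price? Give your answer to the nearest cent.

$513.58

Each change multiplies by a factor: 0.95 × 1.8 × 1.04 = 1.7784.
$288.79 × 1.7784 = $513.584136 ≈ $513.58.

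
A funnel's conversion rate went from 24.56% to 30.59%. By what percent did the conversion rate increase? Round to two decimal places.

24.55%

The change is 30.59 − 24.56 = 6.03 percentage points.
Relative to the original 24.56%, that is 6.03 ÷ 24.56 ≈ 24.55%.
So the conversion rate rose by 24.55%.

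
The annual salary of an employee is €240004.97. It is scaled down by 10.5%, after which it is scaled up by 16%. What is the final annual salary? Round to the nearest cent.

€249173.16

10.5% decrease: €240004.97 × 0.895 = €214804.44815.
Apply the 16% increase: €214804.44815 × 1.16 = €249173.159854 ≈ €249173.16.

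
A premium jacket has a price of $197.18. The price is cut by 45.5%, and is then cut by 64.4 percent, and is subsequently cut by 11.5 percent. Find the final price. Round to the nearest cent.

45.5% decrease: $197.18 × 0.545 = $107.4631.
Apply the 64.4% decrease: $107.4631 × 0.356 = $38.2568636.
After the 11.5% decrease: $38.2568636 × 0.885 = $33.857324286 ≈ $33.86.

$33.86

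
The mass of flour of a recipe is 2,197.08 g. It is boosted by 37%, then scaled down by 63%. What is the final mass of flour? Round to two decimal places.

1,113.70 g

Each change multiplies by a factor: 1.37 × 0.37 = 0.5069.
2,197.08 × 0.5069 = 1113.699852 ≈ 1,113.70.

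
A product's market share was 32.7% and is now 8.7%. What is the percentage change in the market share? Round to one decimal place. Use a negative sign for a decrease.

-73.4%

The change is 8.7 − 32.7 = -24.0 percentage points.
Relative to the original 32.7%, that is -24.0 ÷ 32.7 ≈ -73.4%.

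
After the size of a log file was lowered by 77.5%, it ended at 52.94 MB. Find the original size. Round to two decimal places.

235.29 MB

The overall multiplier applied was 0.225.
So the original size was 52.94 ÷ 0.225 ≈ 235.29 MB.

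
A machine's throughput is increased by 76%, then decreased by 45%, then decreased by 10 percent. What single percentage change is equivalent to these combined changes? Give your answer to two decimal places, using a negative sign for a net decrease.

-12.88%

The combined multiplier is 1.76 × 0.55 × 0.9 = 0.8712.
That corresponds to a decrease of 12.88%.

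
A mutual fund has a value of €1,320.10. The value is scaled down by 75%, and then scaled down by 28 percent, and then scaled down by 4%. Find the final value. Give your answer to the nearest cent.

€228.11

After the 75% decrease: €1,320.10 × 0.25 = €330.025.
After the 28% decrease: €330.025 × 0.72 = €237.618.
4% decrease: €237.618 × 0.96 = €228.11328 ≈ €228.11.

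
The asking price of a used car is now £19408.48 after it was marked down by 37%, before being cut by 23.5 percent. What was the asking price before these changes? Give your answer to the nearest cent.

£40270.73

Undoing the 23.5% decrease: £19408.48 ÷ 0.765 ≈ £25370.562092.
Undoing the 37% decrease: £25370.562092 ÷ 0.63 ≈ £40270.73.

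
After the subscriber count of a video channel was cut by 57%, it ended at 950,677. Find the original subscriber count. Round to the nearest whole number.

The overall multiplier applied was 0.43.
So the original subscriber count was 950,677 ÷ 0.43 ≈ 2,210,877.

2,210,877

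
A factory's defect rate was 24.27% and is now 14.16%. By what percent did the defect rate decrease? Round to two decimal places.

41.66%

The change is 14.16 − 24.27 = -10.11 percentage points.
Relative to the original 24.27%, that is -10.11 ÷ 24.27 ≈ -41.66%.
So the defect rate fell by 41.66%.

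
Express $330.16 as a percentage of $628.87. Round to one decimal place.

52.5%

$330.16 ÷ $628.87 ≈ 52.5%.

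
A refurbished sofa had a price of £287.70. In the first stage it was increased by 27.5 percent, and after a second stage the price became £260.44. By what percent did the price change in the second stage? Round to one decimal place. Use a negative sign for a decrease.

-29.0%

After the first stage: £287.70 × 1.275 = £366.8175.
Second-stage multiplier: £260.44 ÷ £366.8175 ≈ 0.71.
That is a change of -29.0%.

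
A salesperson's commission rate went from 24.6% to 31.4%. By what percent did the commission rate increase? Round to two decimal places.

27.64%

The change is 31.4 − 24.6 = 6.8 percentage points.
Relative to the original 24.6%, that is 6.8 ÷ 24.6 ≈ 27.64%.
So the commission rate rose by 27.64%.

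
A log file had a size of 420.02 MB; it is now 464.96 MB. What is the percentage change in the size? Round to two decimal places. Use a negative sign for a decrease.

Change: 464.96 − 420.02 = 44.94.
Relative to the original: 44.94 ÷ 420.02 ≈ 10.70%.

10.70%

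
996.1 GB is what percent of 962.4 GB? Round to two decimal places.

996.1 GB ÷ 962.4 GB ≈ 103.50%.

103.50%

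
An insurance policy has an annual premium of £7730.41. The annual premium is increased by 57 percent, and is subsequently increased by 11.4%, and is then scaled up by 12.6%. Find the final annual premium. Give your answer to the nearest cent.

57% increase: £7730.41 × 1.57 = £12136.7437.
Apply the 11.4% increase: £12136.7437 × 1.114 = £13520.3324818.
12.6% increase: £13520.3324818 × 1.126 = £15223.8943745068 ≈ £15223.89.

£15223.89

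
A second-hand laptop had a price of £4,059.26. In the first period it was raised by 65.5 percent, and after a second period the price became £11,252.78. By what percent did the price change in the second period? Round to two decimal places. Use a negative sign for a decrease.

After the first period: £4,059.26 × 1.655 = £6718.0753.
Second-period multiplier: £11,252.78 ÷ £6718.0753 ≈ 1.675001.
That is a change of 67.50%.

67.50%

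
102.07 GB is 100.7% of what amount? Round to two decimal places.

102.07 GB ÷ 1.007 ≈ 101.36 GB.

101.36 GB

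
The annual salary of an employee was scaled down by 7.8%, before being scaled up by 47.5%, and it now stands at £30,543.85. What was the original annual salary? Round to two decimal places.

The overall multiplier applied was 0.922 × 1.475 = 1.35995.
So the original annual salary was £30,543.85 ÷ 1.35995 ≈ £22,459.54.

£22,459.54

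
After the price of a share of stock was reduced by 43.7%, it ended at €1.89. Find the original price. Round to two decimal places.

The overall multiplier applied was 0.563.
So the original price was €1.89 ÷ 0.563 ≈ €3.36.

€3.36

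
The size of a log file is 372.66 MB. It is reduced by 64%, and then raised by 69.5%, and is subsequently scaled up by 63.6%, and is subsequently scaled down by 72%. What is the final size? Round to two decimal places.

Each change multiplies by a factor: 0.36 × 1.695 × 1.636 × 0.28 = 0.279520416.
372.66 × 0.279520416 = 104.16607822656 ≈ 104.17.

104.17 MB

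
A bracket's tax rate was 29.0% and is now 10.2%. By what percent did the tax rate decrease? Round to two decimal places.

64.83%

The change is 10.2 − 29.0 = -18.8 percentage points.
Relative to the original 29.0%, that is -18.8 ÷ 29.0 ≈ -64.83%.
So the tax rate fell by 64.83%.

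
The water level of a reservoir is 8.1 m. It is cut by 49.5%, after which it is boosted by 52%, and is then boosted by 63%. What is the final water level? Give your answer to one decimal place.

Apply the 49.5% decrease: 8.1 × 0.505 = 4.0905.
After the 52% increase: 4.0905 × 1.52 = 6.21756.
Apply the 63% increase: 6.21756 × 1.63 = 10.1346228 ≈ 10.1.

10.1 m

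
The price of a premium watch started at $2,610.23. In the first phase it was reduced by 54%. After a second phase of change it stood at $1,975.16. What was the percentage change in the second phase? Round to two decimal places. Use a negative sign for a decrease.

After the first phase: $2,610.23 × 0.46 = $1200.7058.
Second-phase multiplier: $1,975.16 ÷ $1200.7058 ≈ 1.644999.
That is a change of 64.50%.

64.50%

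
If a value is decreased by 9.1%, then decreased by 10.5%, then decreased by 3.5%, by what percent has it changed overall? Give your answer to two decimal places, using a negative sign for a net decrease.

-21.49%

A 9.1% decrease multiplies by 0.909.
Then a 10.5% decrease: 0.909 × 0.895 = 0.813555.
Then a 3.5% decrease: 0.813555 × 0.965 = 0.785080575.
Overall factor 0.785080575, i.e. -21.49%.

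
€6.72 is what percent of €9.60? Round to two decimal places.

€6.72 ÷ €9.60 = 70.00%.

70.00%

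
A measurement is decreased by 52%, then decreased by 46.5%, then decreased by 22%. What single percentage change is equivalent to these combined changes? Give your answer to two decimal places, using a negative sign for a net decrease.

-79.97%

A 52% decrease multiplies by 0.48.
Then a 46.5% decrease: 0.48 × 0.535 = 0.2568.
Then a 22% decrease: 0.2568 × 0.78 = 0.200304.
Overall factor 0.200304, i.e. -79.97%.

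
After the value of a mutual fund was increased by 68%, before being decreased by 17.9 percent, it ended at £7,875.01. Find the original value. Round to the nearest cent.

£5,709.51

The overall multiplier applied was 1.68 × 0.821 = 1.37928.
So the original value was £7,875.01 ÷ 1.37928 ≈ £5,709.51.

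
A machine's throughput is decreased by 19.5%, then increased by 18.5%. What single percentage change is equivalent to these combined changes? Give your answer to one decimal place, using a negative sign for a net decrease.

-4.6%

The combined multiplier is 0.805 × 1.185 = 0.953925.
That corresponds to a decrease of 4.6%.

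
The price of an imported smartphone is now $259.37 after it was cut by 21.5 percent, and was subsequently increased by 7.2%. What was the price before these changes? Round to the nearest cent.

The overall multiplier applied was 0.785 × 1.072 = 0.84152.
So the original price was $259.37 ÷ 0.84152 ≈ $308.22.

$308.22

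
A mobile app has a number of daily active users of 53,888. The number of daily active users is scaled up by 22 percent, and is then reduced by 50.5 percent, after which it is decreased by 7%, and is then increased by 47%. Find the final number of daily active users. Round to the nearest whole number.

44,489

22% increase: 53,888 × 1.22 = 65743.36.
50.5% decrease: 65743.36 × 0.495 = 32542.9632.
After the 7% decrease: 32542.9632 × 0.93 = 30264.955776.
Apply the 47% increase: 30264.955776 × 1.47 = 44489.48499072 ≈ 44,489.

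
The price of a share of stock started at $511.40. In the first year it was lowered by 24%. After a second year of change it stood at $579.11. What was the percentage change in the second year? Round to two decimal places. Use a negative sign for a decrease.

49.00%

After the first year: $511.40 × 0.76 = $388.664.
Second-year multiplier: $579.11 ÷ $388.664 ≈ 1.490002.
That is a change of 49.00%.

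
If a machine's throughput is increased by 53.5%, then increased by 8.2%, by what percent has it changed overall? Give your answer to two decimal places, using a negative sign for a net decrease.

A 53.5% increase multiplies by 1.535.
Then an 8.2% increase: 1.535 × 1.082 = 1.66087.
Overall factor 1.66087, i.e. 66.09%.

66.09%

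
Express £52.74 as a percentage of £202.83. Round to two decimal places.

£52.74 ÷ £202.83 ≈ 26.00%.

26.00%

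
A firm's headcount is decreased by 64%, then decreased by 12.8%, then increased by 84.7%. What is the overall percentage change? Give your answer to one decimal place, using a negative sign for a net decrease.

A 64% decrease multiplies by 0.36.
Then a 12.8% decrease: 0.36 × 0.872 = 0.31392.
Then an 84.7% increase: 0.31392 × 1.847 = 0.57981024.
Overall factor 0.57981024, i.e. -42.0%.

-42.0%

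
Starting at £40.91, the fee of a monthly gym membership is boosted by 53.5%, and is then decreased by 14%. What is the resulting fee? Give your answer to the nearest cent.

After the 53.5% increase: £40.91 × 1.535 = £62.79685.
14% decrease: £62.79685 × 0.86 = £54.005291 ≈ £54.01.

£54.01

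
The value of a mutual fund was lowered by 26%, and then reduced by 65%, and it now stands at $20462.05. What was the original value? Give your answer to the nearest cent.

The overall multiplier applied was 0.74 × 0.35 = 0.259.
So the original value was $20462.05 ÷ 0.259 ≈ $79004.05.

$79004.05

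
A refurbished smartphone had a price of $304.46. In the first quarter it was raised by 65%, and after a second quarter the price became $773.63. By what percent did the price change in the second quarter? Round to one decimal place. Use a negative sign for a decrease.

After the first quarter: $304.46 × 1.65 = $502.359.
Second-quarter multiplier: $773.63 ÷ $502.359 ≈ 1.53999.
That is a change of 54.0%.

54.0%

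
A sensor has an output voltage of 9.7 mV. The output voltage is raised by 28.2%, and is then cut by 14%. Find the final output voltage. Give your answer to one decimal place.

10.7 mV

After the 28.2% increase: 9.7 × 1.282 = 12.4354.
14% decrease: 12.4354 × 0.86 = 10.694444 ≈ 10.7.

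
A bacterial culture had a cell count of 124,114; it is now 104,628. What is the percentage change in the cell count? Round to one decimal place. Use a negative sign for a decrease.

-15.7%

Change: 104,628 − 124,114 = -19,486.
Relative to the original: -19,486 ÷ 124,114 ≈ -15.7%.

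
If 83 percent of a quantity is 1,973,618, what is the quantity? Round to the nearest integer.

2,377,853

1,973,618 ÷ 0.83 ≈ 2,377,853.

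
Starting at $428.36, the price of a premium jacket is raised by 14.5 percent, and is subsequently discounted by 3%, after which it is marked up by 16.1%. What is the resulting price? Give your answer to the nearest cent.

After the 14.5% increase: $428.36 × 1.145 = $490.4722.
After the 3% decrease: $490.4722 × 0.97 = $475.758034.
Apply the 16.1% increase: $475.758034 × 1.161 = $552.355077474 ≈ $552.36.

$552.36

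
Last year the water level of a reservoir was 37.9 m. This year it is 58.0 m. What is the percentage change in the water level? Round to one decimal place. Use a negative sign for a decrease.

Change: 58.0 − 37.9 = 20.1.
Relative to the original: 20.1 ÷ 37.9 ≈ 53.0%.

53.0%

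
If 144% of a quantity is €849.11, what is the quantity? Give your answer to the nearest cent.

€849.11 ÷ 1.44 ≈ €589.66.

€589.66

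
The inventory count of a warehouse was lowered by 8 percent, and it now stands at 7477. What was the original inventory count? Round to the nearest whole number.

8127

The overall multiplier applied was 0.92.
So the original inventory count was 7477 ÷ 0.92 ≈ 8127.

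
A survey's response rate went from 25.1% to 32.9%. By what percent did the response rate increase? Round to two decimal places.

31.08%

The change is 32.9 − 25.1 = 7.8 percentage points.
Relative to the original 25.1%, that is 7.8 ÷ 25.1 ≈ 31.08%.
So the response rate rose by 31.08%.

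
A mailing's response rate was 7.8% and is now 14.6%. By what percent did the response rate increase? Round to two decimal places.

87.18%

The change is 14.6 − 7.8 = 6.8 percentage points.
Relative to the original 7.8%, that is 6.8 ÷ 7.8 ≈ 87.18%.
So the response rate rose by 87.18%.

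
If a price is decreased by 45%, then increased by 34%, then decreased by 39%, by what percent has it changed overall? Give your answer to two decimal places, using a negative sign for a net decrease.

-55.04%

The combined multiplier is 0.55 × 1.34 × 0.61 = 0.44957.
That corresponds to a decrease of 55.04%.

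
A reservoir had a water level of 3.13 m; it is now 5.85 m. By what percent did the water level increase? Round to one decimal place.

86.9%

Change: 5.85 − 3.13 = 2.72.
Relative to the original: 2.72 ÷ 3.13 ≈ 86.9%.
So the water level increased by 86.9%.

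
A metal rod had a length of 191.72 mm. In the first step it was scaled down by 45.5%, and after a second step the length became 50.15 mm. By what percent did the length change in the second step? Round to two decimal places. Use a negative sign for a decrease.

-52.00%

After the first step: 191.72 × 0.545 = 104.4874.
Second-step multiplier: 50.15 ÷ 104.4874 ≈ 0.479962.
That is a change of -52.00%.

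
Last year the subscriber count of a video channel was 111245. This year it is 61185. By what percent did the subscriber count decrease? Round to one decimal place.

45.0%

Change: 61185 − 111245 = -50060.
Relative to the original: -50060 ÷ 111245 ≈ -45.0%.
So the subscriber count decreased by 45.0%.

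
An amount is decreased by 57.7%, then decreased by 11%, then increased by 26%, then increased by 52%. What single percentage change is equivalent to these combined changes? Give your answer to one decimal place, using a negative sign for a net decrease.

-27.9%

A 57.7% decrease multiplies by 0.423.
Then an 11% decrease: 0.423 × 0.89 = 0.37647.
Then a 26% increase: 0.37647 × 1.26 = 0.4743522.
Then a 52% increase: 0.4743522 × 1.52 = 0.721015344.
Overall factor 0.721015344, i.e. -27.9%.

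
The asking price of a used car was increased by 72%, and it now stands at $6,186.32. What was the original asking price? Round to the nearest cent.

The overall multiplier applied was 1.72.
So the original asking price was $6,186.32 ÷ 1.72 ≈ $3,596.70.

$3,596.70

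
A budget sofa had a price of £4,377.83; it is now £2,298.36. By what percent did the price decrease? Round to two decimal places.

47.50%

Change: £2,298.36 − £4,377.83 = -£2,079.47.
Relative to the original: -£2,079.47 ÷ £4,377.83 ≈ -47.50%.
So the price decreased by 47.50%.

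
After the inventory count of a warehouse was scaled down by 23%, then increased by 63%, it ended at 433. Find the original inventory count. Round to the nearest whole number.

Undoing the 63% increase: 433 ÷ 1.63 ≈ 265.644172.
Undoing the 23% decrease: 265.644172 ÷ 0.77 ≈ 345.

345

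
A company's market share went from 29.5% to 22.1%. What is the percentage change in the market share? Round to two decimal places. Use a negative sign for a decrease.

-25.08%

The change is 22.1 − 29.5 = -7.4 percentage points.
Relative to the original 29.5%, that is -7.4 ÷ 29.5 ≈ -25.08%.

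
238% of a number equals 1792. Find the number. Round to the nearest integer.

1792 ÷ 2.38 ≈ 753.

753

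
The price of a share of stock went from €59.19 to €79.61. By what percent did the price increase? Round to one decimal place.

Change: €79.61 − €59.19 = €20.42.
Relative to the original: €20.42 ÷ €59.19 ≈ 34.5%.
So the price increased by 34.5%.

34.5%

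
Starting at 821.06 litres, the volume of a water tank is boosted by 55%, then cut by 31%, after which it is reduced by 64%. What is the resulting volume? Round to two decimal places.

316.12 litres

Each change multiplies by a factor: 1.55 × 0.69 × 0.36 = 0.38502.
821.06 × 0.38502 = 316.1245212 ≈ 316.12.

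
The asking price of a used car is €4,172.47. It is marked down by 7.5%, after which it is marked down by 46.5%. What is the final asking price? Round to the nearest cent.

€2,064.85

After the 7.5% decrease: €4,172.47 × 0.925 = €3859.53475.
46.5% decrease: €3859.53475 × 0.535 = €2064.85109125 ≈ €2,064.85.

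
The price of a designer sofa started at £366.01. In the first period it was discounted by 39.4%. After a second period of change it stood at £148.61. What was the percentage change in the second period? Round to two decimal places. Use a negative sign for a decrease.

After the first period: £366.01 × 0.606 = £221.80206.
Second-period multiplier: £148.61 ÷ £221.80206 ≈ 0.670012.
That is a change of -33.00%.

-33.00%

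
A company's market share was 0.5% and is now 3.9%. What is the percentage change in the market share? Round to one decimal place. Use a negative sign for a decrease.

The change is 3.9 − 0.5 = 3.4 percentage points.
Relative to the original 0.5%, that is 3.4 ÷ 0.5 = 680.0%.

680.0%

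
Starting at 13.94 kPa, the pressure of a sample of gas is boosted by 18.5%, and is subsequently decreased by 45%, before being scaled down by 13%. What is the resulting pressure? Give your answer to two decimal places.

Apply the 18.5% increase: 13.94 × 1.185 = 16.5189.
45% decrease: 16.5189 × 0.55 = 9.085395.
13% decrease: 9.085395 × 0.87 = 7.90429365 ≈ 7.90.

7.90 kPa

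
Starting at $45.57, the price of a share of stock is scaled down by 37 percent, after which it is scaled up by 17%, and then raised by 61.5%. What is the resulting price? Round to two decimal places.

$54.25

Each change multiplies by a factor: 0.63 × 1.17 × 1.615 = 1.1904165.
$45.57 × 1.1904165 = $54.247279905 ≈ $54.25.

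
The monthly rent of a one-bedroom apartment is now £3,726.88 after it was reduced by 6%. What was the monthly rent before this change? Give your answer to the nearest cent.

£3,964.77

The overall multiplier applied was 0.94.
So the original monthly rent was £3,726.88 ÷ 0.94 ≈ £3,964.77.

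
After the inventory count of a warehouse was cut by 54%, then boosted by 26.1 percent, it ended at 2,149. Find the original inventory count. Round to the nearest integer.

Undoing the 26.1% increase: 2,149 ÷ 1.261 ≈ 1704.203013.
Undoing the 54% decrease: 1704.203013 ÷ 0.46 ≈ 3,705.

3,705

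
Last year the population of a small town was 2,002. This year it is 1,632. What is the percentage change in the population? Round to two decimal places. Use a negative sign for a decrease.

Change: 1,632 − 2,002 = -370.
Relative to the original: -370 ÷ 2,002 ≈ -18.48%.

-18.48%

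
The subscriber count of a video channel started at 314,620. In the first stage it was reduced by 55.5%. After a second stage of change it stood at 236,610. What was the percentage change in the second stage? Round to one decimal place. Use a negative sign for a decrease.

After the first stage: 314,620 × 0.445 = 140005.9.
Second-stage multiplier: 236,610 ÷ 140005.9 ≈ 1.69.
That is a change of 69.0%.

69.0%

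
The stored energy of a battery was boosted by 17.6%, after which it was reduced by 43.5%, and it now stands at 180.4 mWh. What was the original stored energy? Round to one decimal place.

Undoing the 43.5% decrease: 180.4 ÷ 0.565 ≈ 319.292035.
Undoing the 17.6% increase: 319.292035 ÷ 1.176 ≈ 271.5 mWh.

271.5 mWh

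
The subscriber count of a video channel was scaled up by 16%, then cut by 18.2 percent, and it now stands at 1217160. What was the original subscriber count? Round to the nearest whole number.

Undoing the 18.2% decrease: 1217160 ÷ 0.818 ≈ 1487970.660147.
Undoing the 16% increase: 1487970.660147 ÷ 1.16 ≈ 1282733.

1282733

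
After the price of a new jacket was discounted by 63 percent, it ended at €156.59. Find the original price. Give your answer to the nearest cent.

The overall multiplier applied was 0.37.
So the original price was €156.59 ÷ 0.37 ≈ €423.22.

€423.22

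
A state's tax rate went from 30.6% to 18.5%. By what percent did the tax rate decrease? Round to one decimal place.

39.5%

The change is 18.5 − 30.6 = -12.1 percentage points.
Relative to the original 30.6%, that is -12.1 ÷ 30.6 ≈ -39.5%.
So the tax rate fell by 39.5%.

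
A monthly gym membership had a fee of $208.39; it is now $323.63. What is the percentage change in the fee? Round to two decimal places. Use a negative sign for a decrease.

55.30%

Change: $323.63 − $208.39 = $115.24.
Relative to the original: $115.24 ÷ $208.39 ≈ 55.30%.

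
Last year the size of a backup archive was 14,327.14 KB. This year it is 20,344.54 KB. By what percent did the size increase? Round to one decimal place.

Change: 20,344.54 − 14,327.14 = 6,017.40.
Relative to the original: 6,017.40 ÷ 14,327.14 ≈ 42.0%.
So the size increased by 42.0%.

42.0%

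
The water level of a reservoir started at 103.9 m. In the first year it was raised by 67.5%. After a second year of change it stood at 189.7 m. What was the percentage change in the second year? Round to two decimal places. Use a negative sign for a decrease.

9.00%

After the first year: 103.9 × 1.675 = 174.0325.
Second-year multiplier: 189.7 ÷ 174.0325 ≈ 1.090026.
That is a change of 9.00%.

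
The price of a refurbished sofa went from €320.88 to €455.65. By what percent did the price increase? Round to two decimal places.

42.00%

Change: €455.65 − €320.88 = €134.77.
Relative to the original: €134.77 ÷ €320.88 ≈ 42.00%.
So the price increased by 42.00%.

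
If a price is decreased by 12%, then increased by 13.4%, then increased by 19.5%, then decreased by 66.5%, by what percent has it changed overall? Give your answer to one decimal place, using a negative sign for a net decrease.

A 12% decrease multiplies by 0.88.
Then a 13.4% increase: 0.88 × 1.134 = 0.99792.
Then a 19.5% increase: 0.99792 × 1.195 = 1.1925144.
Then a 66.5% decrease: 1.1925144 × 0.335 = 0.399492324.
Overall factor 0.399492324, i.e. -60.1%.

-60.1%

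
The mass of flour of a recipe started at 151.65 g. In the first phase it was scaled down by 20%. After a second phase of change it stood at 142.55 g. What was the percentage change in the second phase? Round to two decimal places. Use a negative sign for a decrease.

17.50%

After the first phase: 151.65 × 0.8 = 121.32.
Second-phase multiplier: 142.55 ÷ 121.32 ≈ 1.174992.
That is a change of 17.50%.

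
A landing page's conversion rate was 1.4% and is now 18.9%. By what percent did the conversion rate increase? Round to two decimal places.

1250.00%

The change is 18.9 − 1.4 = 17.5 percentage points.
Relative to the original 1.4%, that is 17.5 ÷ 1.4 = 1250.00%.
So the conversion rate rose by 1250.00%.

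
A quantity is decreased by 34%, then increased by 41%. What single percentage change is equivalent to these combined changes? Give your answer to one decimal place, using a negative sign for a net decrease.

-6.9%

A 34% decrease multiplies by 0.66.
Then a 41% increase: 0.66 × 1.41 = 0.9306.
Overall factor 0.9306, i.e. -6.9%.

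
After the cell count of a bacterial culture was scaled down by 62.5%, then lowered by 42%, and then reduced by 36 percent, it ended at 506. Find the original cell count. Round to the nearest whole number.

3,635

Undoing the 36% decrease: 506 ÷ 0.64 = 790.625.
Undoing the 42% decrease: 790.625 ÷ 0.58 ≈ 1363.146552.
Undoing the 62.5% decrease: 1363.146552 ÷ 0.375 ≈ 3,635.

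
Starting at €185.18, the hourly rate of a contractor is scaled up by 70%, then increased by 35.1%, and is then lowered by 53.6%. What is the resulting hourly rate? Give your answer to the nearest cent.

70% increase: €185.18 × 1.7 = €314.806.
After the 35.1% increase: €314.806 × 1.351 = €425.302906.
Apply the 53.6% decrease: €425.302906 × 0.464 = €197.340548384 ≈ €197.34.

€197.34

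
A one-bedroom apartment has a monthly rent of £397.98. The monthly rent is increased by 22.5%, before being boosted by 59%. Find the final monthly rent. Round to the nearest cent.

Each change multiplies by a factor: 1.225 × 1.59 = 1.94775.
£397.98 × 1.94775 = £775.165545 ≈ £775.17.

£775.17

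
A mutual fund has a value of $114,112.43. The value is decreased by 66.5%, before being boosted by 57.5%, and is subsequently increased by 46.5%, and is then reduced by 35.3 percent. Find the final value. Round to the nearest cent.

$57,068.99

Apply the 66.5% decrease: $114,112.43 × 0.335 = $38227.66405.
After the 57.5% increase: $38227.66405 × 1.575 = $60208.57087875.
After the 46.5% increase: $60208.57087875 × 1.465 = $88205.55633736875.
35.3% decrease: $88205.55633736875 × 0.647 = $57068.99495027758125 ≈ $57,068.99.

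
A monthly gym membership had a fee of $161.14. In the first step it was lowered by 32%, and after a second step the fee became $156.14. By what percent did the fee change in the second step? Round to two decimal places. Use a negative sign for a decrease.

42.50%

After the first step: $161.14 × 0.68 = $109.5752.
Second-step multiplier: $156.14 ÷ $109.5752 ≈ 1.424957.
That is a change of 42.50%.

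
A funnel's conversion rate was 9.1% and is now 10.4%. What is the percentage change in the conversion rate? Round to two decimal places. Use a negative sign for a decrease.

The change is 10.4 − 9.1 = 1.3 percentage points.
Relative to the original 9.1%, that is 1.3 ÷ 9.1 ≈ 14.29%.

14.29%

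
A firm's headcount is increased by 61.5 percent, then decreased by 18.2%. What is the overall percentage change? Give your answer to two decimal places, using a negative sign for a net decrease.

32.11%

A 61.5% increase multiplies by 1.615.
Then an 18.2% decrease: 1.615 × 0.818 = 1.32107.
Overall factor 1.32107, i.e. 32.11%.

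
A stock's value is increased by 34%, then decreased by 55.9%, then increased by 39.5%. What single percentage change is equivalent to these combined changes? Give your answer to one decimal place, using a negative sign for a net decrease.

The combined multiplier is 1.34 × 0.441 × 1.395 = 0.8243613.
That corresponds to a decrease of 17.6%.

-17.6%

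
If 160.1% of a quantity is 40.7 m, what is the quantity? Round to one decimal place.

40.7 m ÷ 1.601 ≈ 25.4 m.

25.4 m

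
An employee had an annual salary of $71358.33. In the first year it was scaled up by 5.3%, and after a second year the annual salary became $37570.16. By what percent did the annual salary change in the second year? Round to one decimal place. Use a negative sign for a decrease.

-50.0%

After the first year: $71358.33 × 1.053 = $75140.32149.
Second-year multiplier: $37570.16 ÷ $75140.32149 ≈ 0.5.
That is a change of -50.0%.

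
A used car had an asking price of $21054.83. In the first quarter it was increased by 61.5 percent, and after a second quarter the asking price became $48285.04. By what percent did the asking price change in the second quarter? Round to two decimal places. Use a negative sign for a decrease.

After the first quarter: $21054.83 × 1.615 = $34003.55045.
Second-quarter multiplier: $48285.04 ÷ $34003.55045 ≈ 1.42.
That is a change of 42.00%.

42.00%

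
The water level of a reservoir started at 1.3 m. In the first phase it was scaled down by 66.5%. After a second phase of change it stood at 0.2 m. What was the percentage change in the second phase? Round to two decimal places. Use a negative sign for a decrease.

-54.08%

After the first phase: 1.3 × 0.335 = 0.4355.
Second-phase multiplier: 0.2 ÷ 0.4355 ≈ 0.459242.
That is a change of -54.08%.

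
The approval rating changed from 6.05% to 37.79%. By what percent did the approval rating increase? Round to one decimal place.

524.6%

The change is 37.79 − 6.05 = 31.74 percentage points.
Relative to the original 6.05%, that is 31.74 ÷ 6.05 ≈ 524.6%.
So the approval rating rose by 524.6%.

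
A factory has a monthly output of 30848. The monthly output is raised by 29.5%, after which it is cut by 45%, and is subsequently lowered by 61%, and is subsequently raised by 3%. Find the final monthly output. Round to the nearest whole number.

8826

29.5% increase: 30848 × 1.295 = 39948.16.
Apply the 45% decrease: 39948.16 × 0.55 = 21971.488.
After the 61% decrease: 21971.488 × 0.39 = 8568.88032.
Apply the 3% increase: 8568.88032 × 1.03 = 8825.9467296 ≈ 8826.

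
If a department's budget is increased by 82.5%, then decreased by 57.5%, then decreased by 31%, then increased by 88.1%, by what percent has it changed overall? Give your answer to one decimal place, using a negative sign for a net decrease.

An 82.5% increase multiplies by 1.825.
Then a 57.5% decrease: 1.825 × 0.425 = 0.775625.
Then a 31% decrease: 0.775625 × 0.69 = 0.53518125.
Then an 88.1% increase: 0.53518125 × 1.881 = 1.00667593125.
Overall factor 1.00667593125, i.e. 0.7%.

0.7%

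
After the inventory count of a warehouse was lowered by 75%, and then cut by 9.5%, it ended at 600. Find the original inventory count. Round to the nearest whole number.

2652

The overall multiplier applied was 0.25 × 0.905 = 0.22625.
So the original inventory count was 600 ÷ 0.22625 ≈ 2652.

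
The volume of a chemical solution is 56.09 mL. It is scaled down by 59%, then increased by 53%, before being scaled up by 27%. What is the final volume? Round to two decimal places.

44.69 mL

After the 59% decrease: 56.09 × 0.41 = 22.9969.
Apply the 53% increase: 22.9969 × 1.53 = 35.185257.
Apply the 27% increase: 35.185257 × 1.27 = 44.68527639 ≈ 44.69.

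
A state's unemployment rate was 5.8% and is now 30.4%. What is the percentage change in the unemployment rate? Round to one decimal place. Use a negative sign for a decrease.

The change is 30.4 − 5.8 = 24.6 percentage points.
Relative to the original 5.8%, that is 24.6 ÷ 5.8 ≈ 424.1%.

424.1%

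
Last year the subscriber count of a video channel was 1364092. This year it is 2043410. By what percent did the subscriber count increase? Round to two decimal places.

Change: 2043410 − 1364092 = 679318.
Relative to the original: 679318 ÷ 1364092 ≈ 49.80%.
So the subscriber count increased by 49.80%.

49.80%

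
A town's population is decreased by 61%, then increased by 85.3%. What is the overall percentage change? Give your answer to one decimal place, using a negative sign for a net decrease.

-27.7%

A 61% decrease multiplies by 0.39.
Then an 85.3% increase: 0.39 × 1.853 = 0.72267.
Overall factor 0.72267, i.e. -27.7%.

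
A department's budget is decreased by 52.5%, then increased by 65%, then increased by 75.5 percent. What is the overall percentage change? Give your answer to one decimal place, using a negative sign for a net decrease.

The combined multiplier is 0.475 × 1.65 × 1.755 = 1.37548125.
That corresponds to an increase of 37.5%.

37.5%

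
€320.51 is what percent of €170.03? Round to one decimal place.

€320.51 ÷ €170.03 ≈ 188.5%.

188.5%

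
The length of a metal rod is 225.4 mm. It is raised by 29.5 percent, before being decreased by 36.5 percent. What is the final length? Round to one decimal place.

After the 29.5% increase: 225.4 × 1.295 = 291.893.
36.5% decrease: 291.893 × 0.635 = 185.352055 ≈ 185.4.

185.4 mm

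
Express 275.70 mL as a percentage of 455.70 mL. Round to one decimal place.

60.5%

275.70 mL ÷ 455.70 mL ≈ 60.5%.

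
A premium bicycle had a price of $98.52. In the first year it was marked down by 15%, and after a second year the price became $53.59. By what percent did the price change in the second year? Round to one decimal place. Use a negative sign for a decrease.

After the first year: $98.52 × 0.85 = $83.742.
Second-year multiplier: $53.59 ÷ $83.742 ≈ 0.63994.
That is a change of -36.0%.

-36.0%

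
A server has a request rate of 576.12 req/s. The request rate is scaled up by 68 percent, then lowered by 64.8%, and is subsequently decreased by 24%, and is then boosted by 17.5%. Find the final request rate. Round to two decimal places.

68% increase: 576.12 × 1.68 = 967.8816.
Apply the 64.8% decrease: 967.8816 × 0.352 = 340.6943232.
Apply the 24% decrease: 340.6943232 × 0.76 = 258.927685632.
17.5% increase: 258.927685632 × 1.175 = 304.2400306176 ≈ 304.24.

304.24 req/s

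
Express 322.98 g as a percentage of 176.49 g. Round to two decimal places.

322.98 g ÷ 176.49 g ≈ 183.00%.

183.00%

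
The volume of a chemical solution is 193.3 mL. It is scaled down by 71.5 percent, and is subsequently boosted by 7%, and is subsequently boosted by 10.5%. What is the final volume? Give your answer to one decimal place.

Apply the 71.5% decrease: 193.3 × 0.285 = 55.0905.
After the 7% increase: 55.0905 × 1.07 = 58.946835.
After the 10.5% increase: 58.946835 × 1.105 = 65.136252675 ≈ 65.1.

65.1 mL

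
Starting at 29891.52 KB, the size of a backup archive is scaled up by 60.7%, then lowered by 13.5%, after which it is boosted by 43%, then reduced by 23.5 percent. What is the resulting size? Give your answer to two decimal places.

Each change multiplies by a factor: 1.607 × 0.865 × 1.43 × 0.765 = 1.52065066725.
29891.52 × 1.52065066725 = 45454.55983311672 ≈ 45454.56.

45454.56 KB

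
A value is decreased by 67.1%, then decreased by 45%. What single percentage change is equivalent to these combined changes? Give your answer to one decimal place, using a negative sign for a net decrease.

The combined multiplier is 0.329 × 0.55 = 0.18095.
That corresponds to a decrease of 81.9%.

-81.9%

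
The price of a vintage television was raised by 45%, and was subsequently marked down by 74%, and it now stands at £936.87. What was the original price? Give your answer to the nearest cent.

£2485.07

The overall multiplier applied was 1.45 × 0.26 = 0.377.
So the original price was £936.87 ÷ 0.377 ≈ £2485.07.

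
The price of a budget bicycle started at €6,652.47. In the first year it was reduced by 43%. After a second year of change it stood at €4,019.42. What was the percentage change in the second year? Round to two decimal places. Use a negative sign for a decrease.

After the first year: €6,652.47 × 0.57 = €3791.9079.
Second-year multiplier: €4,019.42 ÷ €3791.9079 ≈ 1.059999.
That is a change of 6.00%.

6.00%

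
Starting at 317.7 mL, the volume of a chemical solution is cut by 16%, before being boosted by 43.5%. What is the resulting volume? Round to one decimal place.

Each change multiplies by a factor: 0.84 × 1.435 = 1.2054.
317.7 × 1.2054 = 382.95558 ≈ 383.0.

383.0 mL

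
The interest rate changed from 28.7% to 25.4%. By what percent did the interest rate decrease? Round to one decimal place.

The change is 25.4 − 28.7 = -3.3 percentage points.
Relative to the original 28.7%, that is -3.3 ÷ 28.7 ≈ -11.5%.
So the interest rate fell by 11.5%.

11.5%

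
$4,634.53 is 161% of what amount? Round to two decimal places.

$2,878.59

$4,634.53 ÷ 1.61 ≈ $2,878.59.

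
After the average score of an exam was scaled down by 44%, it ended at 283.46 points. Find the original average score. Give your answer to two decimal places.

The overall multiplier applied was 0.56.
So the original average score was 283.46 ÷ 0.56 ≈ 506.18 points.

506.18 points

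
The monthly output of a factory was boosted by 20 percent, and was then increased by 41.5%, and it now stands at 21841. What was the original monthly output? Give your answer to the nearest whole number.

12863

Undoing the 41.5% increase: 21841 ÷ 1.415 ≈ 15435.335689.
Undoing the 20% increase: 15435.335689 ÷ 1.2 ≈ 12863.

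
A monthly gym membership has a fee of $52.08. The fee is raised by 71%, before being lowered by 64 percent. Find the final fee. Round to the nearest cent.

After the 71% increase: $52.08 × 1.71 = $89.0568.
After the 64% decrease: $89.0568 × 0.36 = $32.060448 ≈ $32.06.

$32.06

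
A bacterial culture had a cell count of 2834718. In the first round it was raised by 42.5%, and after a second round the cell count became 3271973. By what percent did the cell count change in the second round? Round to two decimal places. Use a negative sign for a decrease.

After the first round: 2834718 × 1.425 = 4039473.15.
Second-round multiplier: 3271973 ÷ 4039473.15 ≈ 0.81.
That is a change of -19.00%.

-19.00%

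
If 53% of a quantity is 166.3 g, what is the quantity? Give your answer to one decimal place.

166.3 g ÷ 0.53 ≈ 313.8 g.

313.8 g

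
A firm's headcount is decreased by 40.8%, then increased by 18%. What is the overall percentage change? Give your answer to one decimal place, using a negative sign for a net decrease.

A 40.8% decrease multiplies by 0.592.
Then an 18% increase: 0.592 × 1.18 = 0.69856.
Overall factor 0.69856, i.e. -30.1%.

-30.1%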